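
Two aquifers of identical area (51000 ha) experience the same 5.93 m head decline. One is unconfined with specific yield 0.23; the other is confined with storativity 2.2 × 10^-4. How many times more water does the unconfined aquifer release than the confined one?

ΔV_u / ΔV_c ≈ 1050

A = 51000 ha = 5.1 × 10^8 m²
Unconfined: ΔV_u = Sy × A × Δh = 0.23 × 5.1 × 10^8 × 5.93 = 6.956 × 10^8 m³
Confined: ΔV_c = S × A × Δh = 2.2 × 10^-4 × 5.1 × 10^8 × 5.93 = 6.653 × 10^5 m³
Ratio = ΔV_u / ΔV_c = Sy / S = 0.23 / 2.2 × 10^-4 = 1045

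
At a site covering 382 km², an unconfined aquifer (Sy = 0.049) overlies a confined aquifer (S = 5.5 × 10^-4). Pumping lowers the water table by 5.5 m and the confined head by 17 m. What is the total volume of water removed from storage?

ΔV ≈ 1.07 × 10^8 m³

A = 382 km² = 3.82 × 10^8 m²
Unconfined: ΔV_u = Sy × A × Δh_u = 0.049 × 3.82 × 10^8 × 5.5 = 1.029 × 10^8 m³
Confined: ΔV_c = S × A × Δh_c = 5.5 × 10^-4 × 3.82 × 10^8 × 17 = 3.572 × 10^6 m³
Total ΔV = 1.029 × 10^8 + 3.572 × 10^6 = 1.065 × 10^8 m³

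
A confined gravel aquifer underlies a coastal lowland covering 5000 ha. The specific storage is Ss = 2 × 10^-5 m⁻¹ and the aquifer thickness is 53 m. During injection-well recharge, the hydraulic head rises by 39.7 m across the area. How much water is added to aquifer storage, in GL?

S = Ss × b = 2 × 10^-5 m⁻¹ × 53 m = 1.06 × 10^-3
A = 5000 ha = 5 × 10^7 m²
ΔV = S × A × Δh = 0.00106 × 5 × 10^7 m² × 39.7 m = 2.104 × 10^6 m³
ΔV = 2.104 × 10^6 m³ = 2.104 GL

ΔV ≈ 2.1 GL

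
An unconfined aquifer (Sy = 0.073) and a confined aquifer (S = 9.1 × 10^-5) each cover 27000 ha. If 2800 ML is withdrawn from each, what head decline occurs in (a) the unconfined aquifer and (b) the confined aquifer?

A = 27000 ha = 2.7 × 10^8 m²
ΔV = 2800 ML = 2.8 × 10^6 m³
Unconfined: Δh_u = ΔV/(Sy·A) = 2.8 × 10^6/(0.073 × 2.7 × 10^8) = 0.1421 m
Confined: Δh_c = ΔV/(S·A) = 2.8 × 10^6/(9.1 × 10^-5 × 2.7 × 10^8) = 114 m

Δh_u ≈ 0.142 m; Δh_c ≈ 114 m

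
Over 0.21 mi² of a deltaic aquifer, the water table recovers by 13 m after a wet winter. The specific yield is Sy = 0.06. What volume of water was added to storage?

ΔV ≈ 4.24 × 10^5 m³

A = 0.21 mi² = 5.439 × 10^5 m²
ΔV = Sy × A × Δh = 0.06 × 5.439 × 10^5 m² × 13 m = 4.242 × 10^5 m³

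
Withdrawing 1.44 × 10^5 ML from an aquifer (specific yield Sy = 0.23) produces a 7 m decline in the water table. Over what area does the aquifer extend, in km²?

A ≈ 89.4 km²

ΔV = 1.44 × 10^5 ML = 1.44 × 10^8 m³
A = ΔV / (Sy × Δh) = 1.44 × 10^8 / (0.23 × 7) = 8.944 × 10^7 m²
A = 8.944 × 10^7 m² = 89.44 km²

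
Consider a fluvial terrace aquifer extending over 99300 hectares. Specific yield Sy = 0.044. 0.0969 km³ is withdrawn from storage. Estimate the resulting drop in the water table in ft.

Δh ≈ 7.28 ft

A = 99300 hectares = 9.93 × 10^8 m²
ΔV = 0.0969 km³ = 9.69 × 10^7 m³
Δh = ΔV / (Sy × A) = 9.69 × 10^7 m³ / (0.044 × 9.93 × 10^8 m²) = 2.218 m
Δh = 2.218 m = 7.276 ft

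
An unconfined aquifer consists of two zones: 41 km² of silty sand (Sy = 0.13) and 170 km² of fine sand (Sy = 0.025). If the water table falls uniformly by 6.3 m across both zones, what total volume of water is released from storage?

ΔV ≈ 6.04 × 10^7 m³

A₁ = 41 km² = 4.1 × 10^7 m²; A₂ = 170 km² = 1.7 × 10^8 m²
ΔV₁ = 0.13 × 4.1 × 10^7 × 6.3 = 3.358 × 10^7 m³
ΔV₂ = 0.025 × 1.7 × 10^8 × 6.3 = 2.678 × 10^7 m³
ΔV = ΔV₁ + ΔV₂ = 6.035 × 10^7 m³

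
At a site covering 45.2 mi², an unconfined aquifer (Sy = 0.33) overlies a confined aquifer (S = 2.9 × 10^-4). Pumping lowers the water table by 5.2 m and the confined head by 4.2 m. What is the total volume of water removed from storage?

ΔV ≈ 2.01 × 10^8 m³

A = 45.2 mi² = 1.171 × 10^8 m²
Unconfined: ΔV_u = Sy × A × Δh_u = 0.33 × 1.171 × 10^8 × 5.2 = 2.009 × 10^8 m³
Confined: ΔV_c = S × A × Δh_c = 2.9 × 10^-4 × 1.171 × 10^8 × 4.2 = 1.426 × 10^5 m³
Total ΔV = 2.009 × 10^8 + 1.426 × 10^5 = 2.01 × 10^8 m³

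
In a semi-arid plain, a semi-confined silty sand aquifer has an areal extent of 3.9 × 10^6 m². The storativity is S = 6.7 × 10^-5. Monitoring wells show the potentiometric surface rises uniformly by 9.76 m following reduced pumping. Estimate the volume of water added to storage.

ΔV = S × A × Δh = 6.7 × 10^-5 × 3.9 × 10^6 m² × 9.76 m = 2550 m³

ΔV ≈ 2550 m³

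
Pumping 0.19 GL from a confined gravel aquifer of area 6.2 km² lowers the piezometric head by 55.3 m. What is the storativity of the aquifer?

A = 6.2 km² = 6.2 × 10^6 m²
ΔV = 0.19 GL = 1.9 × 10^5 m³
S = ΔV / (A × Δh) = 1.9 × 10^5 m³ / (6.2 × 10^6 m² × 55.3 m) = 5.542 × 10^-4

S ≈ 5.5 × 10^-4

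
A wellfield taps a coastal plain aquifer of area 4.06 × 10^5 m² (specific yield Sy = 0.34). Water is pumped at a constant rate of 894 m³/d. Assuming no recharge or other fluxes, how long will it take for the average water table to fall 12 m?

t ≈ 1850 days

ΔV = Sy × A × Δh = 0.34 × 4.06 × 10^5 × 12 = 1.656 × 10^6 m³
t = ΔV / Q = 1.656 × 10^6 m³ / 894 m³/d = 1853 d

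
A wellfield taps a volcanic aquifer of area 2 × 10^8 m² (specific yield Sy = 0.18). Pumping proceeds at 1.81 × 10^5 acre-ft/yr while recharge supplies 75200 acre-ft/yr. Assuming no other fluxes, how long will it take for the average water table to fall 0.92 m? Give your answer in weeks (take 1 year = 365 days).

ΔV = Sy × A × Δh = 0.18 × 2 × 10^8 × 0.92 = 3.312 × 10^7 m³
Net withdrawal = 1.81 × 10^5 − 75200 = 1.058 × 10^5 acre-ft/yr = 3.575 × 10^5 m³/d
t = ΔV / Q = 3.312 × 10^7 m³ / 3.575 × 10^5 m³/d = 92.63 d
t = 92.63 d ≈ 13.23 weeks

t ≈ 13.2 weeks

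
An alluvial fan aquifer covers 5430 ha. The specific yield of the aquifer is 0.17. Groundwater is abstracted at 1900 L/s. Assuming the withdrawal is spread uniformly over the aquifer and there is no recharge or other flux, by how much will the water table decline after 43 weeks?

Δh ≈ 5.35 m

A = 5430 ha = 5.43 × 10^7 m²
Q = 1900 L/s = 1.642 × 10^5 m³/d
t = 43 weeks = 301 d
ΔV = Q × t = 1.642 × 10^5 m³/d × 301 d = 4.941 × 10^7 m³
Δh = ΔV / (Sy × A) = 4.941 × 10^7 / (0.17 × 5.43 × 10^7) = 5.353 m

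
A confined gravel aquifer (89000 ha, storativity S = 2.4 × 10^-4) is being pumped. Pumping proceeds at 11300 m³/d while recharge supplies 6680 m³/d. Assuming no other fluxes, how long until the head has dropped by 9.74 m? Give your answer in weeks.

t ≈ 64.3 weeks

A = 89000 ha = 8.9 × 10^8 m²
ΔV = S × A × Δh = 2.4 × 10^-4 × 8.9 × 10^8 × 9.74 = 2.08 × 10^6 m³
Net withdrawal = 11300 − 6680 = 4620 m³/d
t = ΔV / Q = 2.08 × 10^6 m³ / 4620 m³/d = 450.3 d
t = 450.3 d ≈ 64.33 weeks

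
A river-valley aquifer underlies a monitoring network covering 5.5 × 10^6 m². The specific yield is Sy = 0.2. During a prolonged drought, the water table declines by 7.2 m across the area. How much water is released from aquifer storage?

ΔV = Sy × A × Δh = 0.2 × 5.5 × 10^6 m² × 7.2 m = 7.92 × 10^6 m³

ΔV ≈ 7.92 × 10^6 m³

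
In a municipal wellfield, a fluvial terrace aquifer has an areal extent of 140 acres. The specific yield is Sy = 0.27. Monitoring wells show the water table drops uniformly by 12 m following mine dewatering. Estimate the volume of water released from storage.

A = 140 acres = 5.666 × 10^5 m²
ΔV = Sy × A × Δh = 0.27 × 5.666 × 10^5 m² × 12 m = 1.836 × 10^6 m³

ΔV ≈ 1.84 × 10^6 m³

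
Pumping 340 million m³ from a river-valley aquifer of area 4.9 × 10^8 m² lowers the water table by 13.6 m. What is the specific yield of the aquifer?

ΔV = 340 million m³ = 3.4 × 10^8 m³
Sy = ΔV / (A × Δh) = 3.4 × 10^8 m³ / (4.9 × 10^8 m² × 13.6 m) = 0.05102

Sy ≈ 0.051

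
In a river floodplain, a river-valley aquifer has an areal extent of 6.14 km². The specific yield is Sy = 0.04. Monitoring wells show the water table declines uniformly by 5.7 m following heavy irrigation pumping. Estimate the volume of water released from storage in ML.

A = 6.14 km² = 6.14 × 10^6 m²
ΔV = Sy × A × Δh = 0.04 × 6.14 × 10^6 m² × 5.7 m = 1.4 × 10^6 m³
ΔV = 1.4 × 10^6 m³ = 1400 ML

ΔV ≈ 1400 ML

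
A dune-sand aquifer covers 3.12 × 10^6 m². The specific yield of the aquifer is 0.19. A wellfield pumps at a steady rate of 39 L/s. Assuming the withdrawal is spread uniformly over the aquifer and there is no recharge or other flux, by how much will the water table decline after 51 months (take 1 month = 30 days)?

Q = 39 L/s = 3370 m³/d
t = 51 months = 1530 d
ΔV = Q × t = 3370 m³/d × 1530 d = 5.155 × 10^6 m³
Δh = ΔV / (Sy × A) = 5.155 × 10^6 / (0.19 × 3.12 × 10^6) = 8.697 m

Δh ≈ 8.7 m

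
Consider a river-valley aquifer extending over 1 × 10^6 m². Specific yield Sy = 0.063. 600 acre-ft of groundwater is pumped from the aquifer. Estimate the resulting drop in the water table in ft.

Δh ≈ 38.5 ft

ΔV = 600 acre-ft = 7.401 × 10^5 m³
Δh = ΔV / (Sy × A) = 7.401 × 10^5 m³ / (0.063 × 1 × 10^6 m²) = 11.75 m
Δh = 11.75 m = 38.54 ft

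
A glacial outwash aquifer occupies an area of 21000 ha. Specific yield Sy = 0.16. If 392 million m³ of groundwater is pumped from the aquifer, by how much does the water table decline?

A = 21000 ha = 2.1 × 10^8 m²
ΔV = 392 million m³ = 3.92 × 10^8 m³
Δh = ΔV / (Sy × A) = 3.92 × 10^8 m³ / (0.16 × 2.1 × 10^8 m²) = 11.67 m

Δh ≈ 11.7 m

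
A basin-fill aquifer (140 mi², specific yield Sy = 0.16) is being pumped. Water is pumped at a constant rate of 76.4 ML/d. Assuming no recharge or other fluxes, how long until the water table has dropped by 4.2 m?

t ≈ 3190 days

A = 140 mi² = 3.626 × 10^8 m²
ΔV = Sy × A × Δh = 0.16 × 3.626 × 10^8 × 4.2 = 2.437 × 10^8 m³
Q = 76.4 ML/d = 76400 m³/d
t = ΔV / Q = 2.437 × 10^8 m³ / 76400 m³/d = 3189 d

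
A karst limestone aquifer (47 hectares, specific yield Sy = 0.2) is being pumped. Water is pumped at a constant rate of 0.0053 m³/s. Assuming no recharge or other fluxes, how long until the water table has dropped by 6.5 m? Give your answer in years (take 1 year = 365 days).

t ≈ 3.66 years

A = 47 hectares = 4.7 × 10^5 m²
ΔV = Sy × A × Δh = 0.2 × 4.7 × 10^5 × 6.5 = 6.11 × 10^5 m³
Q = 0.0053 m³/s = 457.9 m³/d
t = ΔV / Q = 6.11 × 10^5 m³ / 457.9 m³/d = 1334 d
t = 1334 d ≈ 3.656 years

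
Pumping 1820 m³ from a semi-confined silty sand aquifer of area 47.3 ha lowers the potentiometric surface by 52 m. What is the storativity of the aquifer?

A = 47.3 ha = 4.73 × 10^5 m²
S = ΔV / (A × Δh) = 1820 m³ / (4.73 × 10^5 m² × 52 m) = 7.4 × 10^-5

S ≈ 7.4 × 10^-5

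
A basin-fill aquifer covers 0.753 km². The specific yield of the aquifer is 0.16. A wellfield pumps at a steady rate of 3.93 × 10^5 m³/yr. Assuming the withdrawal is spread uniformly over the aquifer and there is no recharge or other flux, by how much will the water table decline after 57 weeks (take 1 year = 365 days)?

Δh ≈ 3.57 m

A = 0.753 km² = 7.53 × 10^5 m²
Q = 3.93 × 10^5 m³/yr = 1077 m³/d
t = 57 weeks = 399 d
ΔV = Q × t = 1077 m³/d × 399 d = 4.296 × 10^5 m³
Δh = ΔV / (Sy × A) = 4.296 × 10^5 / (0.16 × 7.53 × 10^5) = 3.566 m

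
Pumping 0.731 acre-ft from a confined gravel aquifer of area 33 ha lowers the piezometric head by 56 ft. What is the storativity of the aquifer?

S ≈ 1.6 × 10^-4

A = 33 ha = 3.3 × 10^5 m²
Δh = 56 ft = 17.07 m
ΔV = 0.731 acre-ft = 901.7 m³
S = ΔV / (A × Δh) = 901.7 m³ / (3.3 × 10^5 m² × 17.07 m) = 1.601 × 10^-4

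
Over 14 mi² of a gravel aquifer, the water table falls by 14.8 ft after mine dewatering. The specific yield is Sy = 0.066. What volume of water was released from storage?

A = 14 mi² = 3.626 × 10^7 m²
Δh = 14.8 ft = 4.511 m
ΔV = Sy × A × Δh = 0.066 × 3.626 × 10^7 m² × 4.511 m = 1.08 × 10^7 m³

ΔV ≈ 1.08 × 10^7 m³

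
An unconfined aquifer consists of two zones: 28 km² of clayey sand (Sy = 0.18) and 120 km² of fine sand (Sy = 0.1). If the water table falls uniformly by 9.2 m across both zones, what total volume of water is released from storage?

ΔV ≈ 1.57 × 10^8 m³

A₁ = 28 km² = 2.8 × 10^7 m²; A₂ = 120 km² = 1.2 × 10^8 m²
ΔV₁ = 0.18 × 2.8 × 10^7 × 9.2 = 4.637 × 10^7 m³
ΔV₂ = 0.1 × 1.2 × 10^8 × 9.2 = 1.104 × 10^8 m³
ΔV = ΔV₁ + ΔV₂ = 1.568 × 10^8 m³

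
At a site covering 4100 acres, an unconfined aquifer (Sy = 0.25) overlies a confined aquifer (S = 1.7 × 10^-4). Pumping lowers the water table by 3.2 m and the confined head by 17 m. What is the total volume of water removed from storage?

A = 4100 acres = 1.659 × 10^7 m²
Unconfined: ΔV_u = Sy × A × Δh_u = 0.25 × 1.659 × 10^7 × 3.2 = 1.327 × 10^7 m³
Confined: ΔV_c = S × A × Δh_c = 1.7 × 10^-4 × 1.659 × 10^7 × 17 = 47950 m³
Total ΔV = 1.327 × 10^7 + 47950 = 1.332 × 10^7 m³

ΔV ≈ 1.33 × 10^7 m³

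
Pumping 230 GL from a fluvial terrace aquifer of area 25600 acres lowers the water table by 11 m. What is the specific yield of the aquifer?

Sy ≈ 0.2

A = 25600 acres = 1.036 × 10^8 m²
ΔV = 230 GL = 2.3 × 10^8 m³
Sy = ΔV / (A × Δh) = 2.3 × 10^8 m³ / (1.036 × 10^8 m² × 11 m) = 0.2018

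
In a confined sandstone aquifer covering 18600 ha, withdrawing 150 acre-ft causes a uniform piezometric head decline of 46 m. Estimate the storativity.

A = 18600 ha = 1.86 × 10^8 m²
ΔV = 150 acre-ft = 1.85 × 10^5 m³
S = ΔV / (A × Δh) = 1.85 × 10^5 m³ / (1.86 × 10^8 m² × 46 m) = 2.162 × 10^-5

S ≈ 2.2 × 10^-5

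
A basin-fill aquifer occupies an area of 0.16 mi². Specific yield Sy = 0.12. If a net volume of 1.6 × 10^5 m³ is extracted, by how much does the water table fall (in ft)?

Δh ≈ 10.6 ft

A = 0.16 mi² = 4.144 × 10^5 m²
Δh = ΔV / (Sy × A) = 1.6 × 10^5 m³ / (0.12 × 4.144 × 10^5 m²) = 3.218 m
Δh = 3.218 m = 10.56 ft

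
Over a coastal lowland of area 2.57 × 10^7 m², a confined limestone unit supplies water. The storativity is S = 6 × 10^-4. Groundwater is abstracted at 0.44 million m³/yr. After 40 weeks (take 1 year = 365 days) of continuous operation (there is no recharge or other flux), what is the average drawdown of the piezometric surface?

Q = 0.44 million m³/yr = 1205 m³/d
t = 40 weeks = 280 d
ΔV = Q × t = 1205 m³/d × 280 d = 3.375 × 10^5 m³
Δh = ΔV / (S × A) = 3.375 × 10^5 / (6 × 10^-4 × 2.57 × 10^7) = 21.89 m

Δh ≈ 21.9 m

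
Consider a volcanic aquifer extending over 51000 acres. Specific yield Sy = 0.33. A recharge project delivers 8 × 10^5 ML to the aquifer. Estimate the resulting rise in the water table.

Δh ≈ 11.7 m

A = 51000 acres = 2.064 × 10^8 m²
ΔV = 8 × 10^5 ML = 8 × 10^8 m³
Δh = ΔV / (Sy × A) = 8 × 10^8 m³ / (0.33 × 2.064 × 10^8 m²) = 11.75 m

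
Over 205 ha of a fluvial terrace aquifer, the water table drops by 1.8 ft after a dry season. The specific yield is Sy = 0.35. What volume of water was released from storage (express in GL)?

ΔV ≈ 0.394 GL

A = 205 ha = 2.05 × 10^6 m²
Δh = 1.8 ft = 0.5486 m
ΔV = Sy × A × Δh = 0.35 × 2.05 × 10^6 m² × 0.5486 m = 3.936 × 10^5 m³
ΔV = 3.936 × 10^5 m³ = 0.3936 GL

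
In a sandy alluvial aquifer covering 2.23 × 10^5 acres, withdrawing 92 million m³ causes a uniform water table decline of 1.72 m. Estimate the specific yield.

Sy ≈ 0.059

A = 2.23 × 10^5 acres = 9.024 × 10^8 m²
ΔV = 92 million m³ = 9.2 × 10^7 m³
Sy = ΔV / (A × Δh) = 9.2 × 10^7 m³ / (9.024 × 10^8 m² × 1.72 m) = 0.05927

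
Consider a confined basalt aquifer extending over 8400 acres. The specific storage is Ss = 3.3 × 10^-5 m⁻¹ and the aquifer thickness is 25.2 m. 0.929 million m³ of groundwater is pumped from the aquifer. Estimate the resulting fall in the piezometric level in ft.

Δh ≈ 108 ft

S = Ss × b = 3.3 × 10^-5 m⁻¹ × 25.2 m = 8.316 × 10^-4
A = 8400 acres = 3.399 × 10^7 m²
ΔV = 0.929 million m³ = 9.29 × 10^5 m³
Δh = ΔV / (S × A) = 9.29 × 10^5 m³ / (8.316 × 10^-4 × 3.399 × 10^7 m²) = 32.86 m
Δh = 32.86 m = 107.8 ft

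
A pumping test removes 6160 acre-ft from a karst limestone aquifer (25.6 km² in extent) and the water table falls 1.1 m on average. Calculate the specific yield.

A = 25.6 km² = 2.56 × 10^7 m²
ΔV = 6160 acre-ft = 7.598 × 10^6 m³
Sy = ΔV / (A × Δh) = 7.598 × 10^6 m³ / (2.56 × 10^7 m² × 1.1 m) = 0.2698

Sy ≈ 0.27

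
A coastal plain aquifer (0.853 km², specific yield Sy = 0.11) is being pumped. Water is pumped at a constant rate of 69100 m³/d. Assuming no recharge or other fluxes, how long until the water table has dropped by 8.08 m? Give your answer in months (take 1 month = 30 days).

A = 0.853 km² = 8.53 × 10^5 m²
ΔV = Sy × A × Δh = 0.11 × 8.53 × 10^5 × 8.08 = 7.581 × 10^5 m³
t = ΔV / Q = 7.581 × 10^5 m³ / 69100 m³/d = 10.97 d
t = 10.97 d ≈ 0.3657 months

t ≈ 0.366 months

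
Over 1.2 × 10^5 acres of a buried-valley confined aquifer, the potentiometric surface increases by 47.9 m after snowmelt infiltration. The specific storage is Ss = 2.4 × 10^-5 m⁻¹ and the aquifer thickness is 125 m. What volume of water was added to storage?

S = Ss × b = 2.4 × 10^-5 m⁻¹ × 125 m = 3 × 10^-3
A = 1.2 × 10^5 acres = 4.856 × 10^8 m²
ΔV = S × A × Δh = 0.003 × 4.856 × 10^8 m² × 47.9 m = 6.978 × 10^7 m³

ΔV ≈ 6.98 × 10^7 m³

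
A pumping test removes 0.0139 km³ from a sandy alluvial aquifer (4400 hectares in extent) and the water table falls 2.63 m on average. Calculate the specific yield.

A = 4400 hectares = 4.4 × 10^7 m²
ΔV = 0.0139 km³ = 1.39 × 10^7 m³
Sy = ΔV / (A × Δh) = 1.39 × 10^7 m³ / (4.4 × 10^7 m² × 2.63 m) = 0.1201

Sy ≈ 0.12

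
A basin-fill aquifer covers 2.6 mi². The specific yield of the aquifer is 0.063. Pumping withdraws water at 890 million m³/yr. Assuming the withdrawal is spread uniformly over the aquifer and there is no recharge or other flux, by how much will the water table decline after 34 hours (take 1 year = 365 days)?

Δh ≈ 8.14 m

A = 2.6 mi² = 6.734 × 10^6 m²
Q = 890 million m³/yr = 2.438 × 10^6 m³/d
t = 34 hours = 1.417 d
ΔV = Q × t = 2.438 × 10^6 m³/d × 1.417 d = 3.454 × 10^6 m³
Δh = ΔV / (Sy × A) = 3.454 × 10^6 / (0.063 × 6.734 × 10^6) = 8.142 m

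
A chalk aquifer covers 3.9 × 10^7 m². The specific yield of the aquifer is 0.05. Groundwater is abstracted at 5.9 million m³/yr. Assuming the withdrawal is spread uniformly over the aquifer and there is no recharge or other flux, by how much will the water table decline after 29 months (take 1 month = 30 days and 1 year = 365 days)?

Δh ≈ 7.21 m

Q = 5.9 million m³/yr = 16160 m³/d
t = 29 months = 870 d
ΔV = Q × t = 16160 m³/d × 870 d = 1.406 × 10^7 m³
Δh = ΔV / (Sy × A) = 1.406 × 10^7 / (0.05 × 3.9 × 10^7) = 7.212 m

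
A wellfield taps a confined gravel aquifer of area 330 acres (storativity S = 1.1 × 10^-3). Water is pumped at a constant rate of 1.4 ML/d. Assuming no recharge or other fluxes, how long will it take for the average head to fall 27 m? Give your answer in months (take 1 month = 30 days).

A = 330 acres = 1.335 × 10^6 m²
ΔV = S × A × Δh = 0.0011 × 1.335 × 10^6 × 27 = 39660 m³
Q = 1.4 ML/d = 1400 m³/d
t = ΔV / Q = 39660 m³ / 1400 m³/d = 28.33 d
t = 28.33 d ≈ 0.9444 months

t ≈ 0.944 months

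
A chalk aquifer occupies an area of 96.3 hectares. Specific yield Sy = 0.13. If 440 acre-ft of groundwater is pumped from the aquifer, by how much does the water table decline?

Δh ≈ 4.34 m

A = 96.3 hectares = 9.63 × 10^5 m²
ΔV = 440 acre-ft = 5.427 × 10^5 m³
Δh = ΔV / (Sy × A) = 5.427 × 10^5 m³ / (0.13 × 9.63 × 10^5 m²) = 4.335 m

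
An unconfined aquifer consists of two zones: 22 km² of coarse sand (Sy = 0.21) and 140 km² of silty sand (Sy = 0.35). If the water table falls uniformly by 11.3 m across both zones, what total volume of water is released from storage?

ΔV ≈ 6.06 × 10^8 m³

A₁ = 22 km² = 2.2 × 10^7 m²; A₂ = 140 km² = 1.4 × 10^8 m²
ΔV₁ = 0.21 × 2.2 × 10^7 × 11.3 = 5.221 × 10^7 m³
ΔV₂ = 0.35 × 1.4 × 10^8 × 11.3 = 5.537 × 10^8 m³
ΔV = ΔV₁ + ΔV₂ = 6.059 × 10^8 m³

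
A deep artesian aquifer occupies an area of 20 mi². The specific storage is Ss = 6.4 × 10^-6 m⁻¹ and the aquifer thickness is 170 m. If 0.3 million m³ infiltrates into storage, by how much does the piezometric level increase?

S = Ss × b = 6.4 × 10^-6 m⁻¹ × 170 m = 1.088 × 10^-3
A = 20 mi² = 5.18 × 10^7 m²
ΔV = 0.3 million m³ = 3 × 10^5 m³
Δh = ΔV / (S × A) = 3 × 10^5 m³ / (0.001088 × 5.18 × 10^7 m²) = 5.323 m

Δh ≈ 5.32 m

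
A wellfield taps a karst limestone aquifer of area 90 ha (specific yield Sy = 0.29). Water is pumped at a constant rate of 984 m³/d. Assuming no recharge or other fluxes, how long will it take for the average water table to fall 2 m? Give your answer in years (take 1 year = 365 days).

A = 90 ha = 9 × 10^5 m²
ΔV = Sy × A × Δh = 0.29 × 9 × 10^5 × 2 = 5.22 × 10^5 m³
t = ΔV / Q = 5.22 × 10^5 m³ / 984 m³/d = 530.5 d
t = 530.5 d ≈ 1.453 years

t ≈ 1.45 years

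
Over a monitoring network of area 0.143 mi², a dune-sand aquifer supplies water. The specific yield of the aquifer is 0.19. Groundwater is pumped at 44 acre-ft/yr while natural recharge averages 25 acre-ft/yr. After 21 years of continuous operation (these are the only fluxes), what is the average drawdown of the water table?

A = 0.143 mi² = 3.704 × 10^5 m²
Net abstraction = 44 − 25 = 19 acre-ft/yr
Q_net = 19 acre-ft/yr = 64.21 m³/d
t = 21 years = 7665 d
ΔV = Q × t = 64.21 m³/d × 7665 d = 4.922 × 10^5 m³
Δh = ΔV / (Sy × A) = 4.922 × 10^5 / (0.19 × 3.704 × 10^5) = 6.994 m

Δh ≈ 6.99 m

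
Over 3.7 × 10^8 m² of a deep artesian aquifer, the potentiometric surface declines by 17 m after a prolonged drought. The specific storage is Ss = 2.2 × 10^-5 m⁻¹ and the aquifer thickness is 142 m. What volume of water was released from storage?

S = Ss × b = 2.2 × 10^-5 m⁻¹ × 142 m = 3.124 × 10^-3
ΔV = S × A × Δh = 0.003124 × 3.7 × 10^8 m² × 17 m = 1.965 × 10^7 m³

ΔV ≈ 1.96 × 10^7 m³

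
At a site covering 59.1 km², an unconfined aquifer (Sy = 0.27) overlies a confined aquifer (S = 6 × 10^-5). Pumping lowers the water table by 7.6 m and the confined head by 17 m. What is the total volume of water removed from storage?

ΔV ≈ 1.21 × 10^8 m³

A = 59.1 km² = 5.91 × 10^7 m²
Unconfined: ΔV_u = Sy × A × Δh_u = 0.27 × 5.91 × 10^7 × 7.6 = 1.213 × 10^8 m³
Confined: ΔV_c = S × A × Δh_c = 6 × 10^-5 × 5.91 × 10^7 × 17 = 60280 m³
Total ΔV = 1.213 × 10^8 + 60280 = 1.213 × 10^8 m³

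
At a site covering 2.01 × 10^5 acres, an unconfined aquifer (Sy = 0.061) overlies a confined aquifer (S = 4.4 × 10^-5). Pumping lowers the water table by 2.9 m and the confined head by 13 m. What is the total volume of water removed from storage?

A = 2.01 × 10^5 acres = 8.134 × 10^8 m²
Unconfined: ΔV_u = Sy × A × Δh_u = 0.061 × 8.134 × 10^8 × 2.9 = 1.439 × 10^8 m³
Confined: ΔV_c = S × A × Δh_c = 4.4 × 10^-5 × 8.134 × 10^8 × 13 = 4.653 × 10^5 m³
Total ΔV = 1.439 × 10^8 + 4.653 × 10^5 = 1.444 × 10^8 m³

ΔV ≈ 1.44 × 10^8 m³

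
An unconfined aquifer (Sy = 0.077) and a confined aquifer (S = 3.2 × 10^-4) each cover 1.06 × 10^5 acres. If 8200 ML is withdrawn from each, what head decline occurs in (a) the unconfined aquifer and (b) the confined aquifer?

Δh_u ≈ 0.248 m; Δh_c ≈ 59.7 m

A = 1.06 × 10^5 acres = 4.29 × 10^8 m²
ΔV = 8200 ML = 8.2 × 10^6 m³
Unconfined: Δh_u = ΔV/(Sy·A) = 8.2 × 10^6/(0.077 × 4.29 × 10^8) = 0.2483 m
Confined: Δh_c = ΔV/(S·A) = 8.2 × 10^6/(3.2 × 10^-4 × 4.29 × 10^8) = 59.74 m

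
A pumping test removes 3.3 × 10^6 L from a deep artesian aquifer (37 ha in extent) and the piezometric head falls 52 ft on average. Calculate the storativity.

S ≈ 5.6 × 10^-4

A = 37 ha = 3.7 × 10^5 m²
Δh = 52 ft = 15.85 m
ΔV = 3.3 × 10^6 L = 3300 m³
S = ΔV / (A × Δh) = 3300 m³ / (3.7 × 10^5 m² × 15.85 m) = 5.627 × 10^-4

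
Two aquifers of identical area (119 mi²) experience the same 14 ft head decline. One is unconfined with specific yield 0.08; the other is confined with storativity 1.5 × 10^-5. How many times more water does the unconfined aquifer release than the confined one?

A = 119 mi² = 3.082 × 10^8 m²
Δh = 14 ft = 4.267 m
Unconfined: ΔV_u = Sy × A × Δh = 0.08 × 3.082 × 10^8 × 4.267 = 1.052 × 10^8 m³
Confined: ΔV_c = S × A × Δh = 1.5 × 10^-5 × 3.082 × 10^8 × 4.267 = 19730 m³
Ratio = ΔV_u / ΔV_c = Sy / S = 0.08 / 1.5 × 10^-5 = 5333

ΔV_u / ΔV_c ≈ 5330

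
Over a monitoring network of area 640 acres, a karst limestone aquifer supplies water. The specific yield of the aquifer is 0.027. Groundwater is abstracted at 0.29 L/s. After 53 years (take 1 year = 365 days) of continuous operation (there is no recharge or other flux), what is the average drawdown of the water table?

A = 640 acres = 2.59 × 10^6 m²
Q = 0.29 L/s = 25.06 m³/d
t = 53 years = 19340 d
ΔV = Q × t = 25.06 m³/d × 19340 d = 4.847 × 10^5 m³
Δh = ΔV / (Sy × A) = 4.847 × 10^5 / (0.027 × 2.59 × 10^6) = 6.931 m

Δh ≈ 6.93 m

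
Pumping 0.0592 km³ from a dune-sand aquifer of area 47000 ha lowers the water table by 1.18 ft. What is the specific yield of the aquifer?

Sy ≈ 0.35

A = 47000 ha = 4.7 × 10^8 m²
Δh = 1.18 ft = 0.3597 m
ΔV = 0.0592 km³ = 5.92 × 10^7 m³
Sy = ΔV / (A × Δh) = 5.92 × 10^7 m³ / (4.7 × 10^8 m² × 0.3597 m) = 0.3502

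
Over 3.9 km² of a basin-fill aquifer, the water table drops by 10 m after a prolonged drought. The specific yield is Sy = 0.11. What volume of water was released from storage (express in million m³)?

A = 3.9 km² = 3.9 × 10^6 m²
ΔV = Sy × A × Δh = 0.11 × 3.9 × 10^6 m² × 10 m = 4.29 × 10^6 m³
ΔV = 4.29 × 10^6 m³ = 4.29 million m³

ΔV ≈ 4.29 million m³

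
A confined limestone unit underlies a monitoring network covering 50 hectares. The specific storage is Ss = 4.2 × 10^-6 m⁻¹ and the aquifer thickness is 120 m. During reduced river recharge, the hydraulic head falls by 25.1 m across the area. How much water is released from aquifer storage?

ΔV ≈ 6330 m³

S = Ss × b = 4.2 × 10^-6 m⁻¹ × 120 m = 5.04 × 10^-4
A = 50 hectares = 5 × 10^5 m²
ΔV = S × A × Δh = 5.04 × 10^-4 × 5 × 10^5 m² × 25.1 m = 6325 m³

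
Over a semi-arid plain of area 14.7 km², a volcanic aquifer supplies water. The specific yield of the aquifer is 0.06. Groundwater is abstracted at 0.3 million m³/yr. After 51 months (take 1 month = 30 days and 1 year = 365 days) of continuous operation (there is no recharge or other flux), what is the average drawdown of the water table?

Δh ≈ 1.43 m

A = 14.7 km² = 1.47 × 10^7 m²
Q = 0.3 million m³/yr = 821.9 m³/d
t = 51 months = 1530 d
ΔV = Q × t = 821.9 m³/d × 1530 d = 1.258 × 10^6 m³
Δh = ΔV / (Sy × A) = 1.258 × 10^6 / (0.06 × 1.47 × 10^7) = 1.426 m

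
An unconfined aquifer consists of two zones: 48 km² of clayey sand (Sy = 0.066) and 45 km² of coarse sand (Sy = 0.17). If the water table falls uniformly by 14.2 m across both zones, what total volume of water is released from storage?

A₁ = 48 km² = 4.8 × 10^7 m²; A₂ = 45 km² = 4.5 × 10^7 m²
ΔV₁ = 0.066 × 4.8 × 10^7 × 14.2 = 4.499 × 10^7 m³
ΔV₂ = 0.17 × 4.5 × 10^7 × 14.2 = 1.086 × 10^8 m³
ΔV = ΔV₁ + ΔV₂ = 1.536 × 10^8 m³

ΔV ≈ 1.54 × 10^8 m³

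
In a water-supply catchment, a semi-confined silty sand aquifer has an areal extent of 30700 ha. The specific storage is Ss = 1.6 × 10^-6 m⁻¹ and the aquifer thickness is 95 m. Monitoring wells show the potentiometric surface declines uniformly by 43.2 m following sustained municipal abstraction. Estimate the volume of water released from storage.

ΔV ≈ 2.02 × 10^6 m³

S = Ss × b = 1.6 × 10^-6 m⁻¹ × 95 m = 1.52 × 10^-4
A = 30700 ha = 3.07 × 10^8 m²
ΔV = S × A × Δh = 1.52 × 10^-4 × 3.07 × 10^8 m² × 43.2 m = 2.016 × 10^6 m³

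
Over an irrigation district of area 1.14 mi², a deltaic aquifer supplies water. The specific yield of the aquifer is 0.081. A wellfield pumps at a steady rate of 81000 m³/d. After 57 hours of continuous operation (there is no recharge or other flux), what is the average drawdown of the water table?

A = 1.14 mi² = 2.953 × 10^6 m²
t = 57 hours = 2.375 d
ΔV = Q × t = 81000 m³/d × 2.375 d = 1.924 × 10^5 m³
Δh = ΔV / (Sy × A) = 1.924 × 10^5 / (0.081 × 2.953 × 10^6) = 0.8044 m

Δh ≈ 0.804 m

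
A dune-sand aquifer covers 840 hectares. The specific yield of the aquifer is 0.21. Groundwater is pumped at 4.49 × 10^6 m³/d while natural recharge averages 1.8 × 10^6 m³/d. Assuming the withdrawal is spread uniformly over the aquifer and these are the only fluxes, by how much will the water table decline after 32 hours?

Δh ≈ 2.03 m

A = 840 hectares = 8.4 × 10^6 m²
Net abstraction = 4.49 × 10^6 − 1.8 × 10^6 = 2.69 × 10^6 m³/d
t = 32 hours = 1.333 d
ΔV = Q × t = 2.69 × 10^6 m³/d × 1.333 d = 3.587 × 10^6 m³
Δh = ΔV / (Sy × A) = 3.587 × 10^6 / (0.21 × 8.4 × 10^6) = 2.033 m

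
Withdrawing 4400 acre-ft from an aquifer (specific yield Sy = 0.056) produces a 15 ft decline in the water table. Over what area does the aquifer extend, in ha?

A ≈ 2120 ha

Δh = 15 ft = 4.572 m
ΔV = 4400 acre-ft = 5.427 × 10^6 m³
A = ΔV / (Sy × Δh) = 5.427 × 10^6 / (0.056 × 4.572) = 2.12 × 10^7 m²
A = 2.12 × 10^7 m² = 2120 ha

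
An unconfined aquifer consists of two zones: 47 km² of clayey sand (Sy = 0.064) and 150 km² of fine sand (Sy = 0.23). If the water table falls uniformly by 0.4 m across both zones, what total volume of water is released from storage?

ΔV ≈ 1.5 × 10^7 m³

A₁ = 47 km² = 4.7 × 10^7 m²; A₂ = 150 km² = 1.5 × 10^8 m²
ΔV₁ = 0.064 × 4.7 × 10^7 × 0.4 = 1.203 × 10^6 m³
ΔV₂ = 0.23 × 1.5 × 10^8 × 0.4 = 1.38 × 10^7 m³
ΔV = ΔV₁ + ΔV₂ = 1.5 × 10^7 m³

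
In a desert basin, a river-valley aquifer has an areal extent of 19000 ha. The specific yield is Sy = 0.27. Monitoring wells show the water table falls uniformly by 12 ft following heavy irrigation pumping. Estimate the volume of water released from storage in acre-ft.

ΔV ≈ 1.52 × 10^5 acre-ft

A = 19000 ha = 1.9 × 10^8 m²
Δh = 12 ft = 3.658 m
ΔV = Sy × A × Δh = 0.27 × 1.9 × 10^8 m² × 3.658 m = 1.876 × 10^8 m³
ΔV = 1.876 × 10^8 m³ = 1.521 × 10^5 acre-ft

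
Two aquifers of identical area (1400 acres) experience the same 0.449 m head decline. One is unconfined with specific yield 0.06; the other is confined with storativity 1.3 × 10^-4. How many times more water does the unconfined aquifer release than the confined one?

A = 1400 acres = 5.666 × 10^6 m²
Unconfined: ΔV_u = Sy × A × Δh = 0.06 × 5.666 × 10^6 × 0.449 = 1.526 × 10^5 m³
Confined: ΔV_c = S × A × Δh = 1.3 × 10^-4 × 5.666 × 10^6 × 0.449 = 330.7 m³
Ratio = ΔV_u / ΔV_c = Sy / S = 0.06 / 1.3 × 10^-4 = 461.5

ΔV_u / ΔV_c ≈ 462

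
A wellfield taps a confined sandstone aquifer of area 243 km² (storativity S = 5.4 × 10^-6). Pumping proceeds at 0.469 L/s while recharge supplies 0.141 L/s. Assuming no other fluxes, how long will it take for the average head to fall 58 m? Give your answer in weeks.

t ≈ 384 weeks

A = 243 km² = 2.43 × 10^8 m²
ΔV = S × A × Δh = 5.4 × 10^-6 × 2.43 × 10^8 × 58 = 76110 m³
Net withdrawal = 0.469 − 0.141 = 0.328 L/s = 28.34 m³/d
t = ΔV / Q = 76110 m³ / 28.34 m³/d = 2686 d
t = 2686 d ≈ 383.7 weeks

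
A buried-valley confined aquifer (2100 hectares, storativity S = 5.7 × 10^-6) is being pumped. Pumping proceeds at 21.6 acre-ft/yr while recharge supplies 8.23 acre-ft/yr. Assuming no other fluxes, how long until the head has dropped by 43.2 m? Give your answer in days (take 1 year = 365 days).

A = 2100 hectares = 2.1 × 10^7 m²
ΔV = S × A × Δh = 5.7 × 10^-6 × 2.1 × 10^7 × 43.2 = 5171 m³
Net withdrawal = 21.6 − 8.23 = 13.37 acre-ft/yr = 45.18 m³/d
t = ΔV / Q = 5171 m³ / 45.18 m³/d = 114.4 d

t ≈ 114 days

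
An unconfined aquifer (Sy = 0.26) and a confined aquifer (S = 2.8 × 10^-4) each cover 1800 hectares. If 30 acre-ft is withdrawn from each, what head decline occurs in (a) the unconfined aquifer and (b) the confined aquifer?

Δh_u ≈ 0.00791 m; Δh_c ≈ 7.34 m

A = 1800 hectares = 1.8 × 10^7 m²
ΔV = 30 acre-ft = 37000 m³
Unconfined: Δh_u = ΔV/(Sy·A) = 37000/(0.26 × 1.8 × 10^7) = 0.007907 m
Confined: Δh_c = ΔV/(S·A) = 37000/(2.8 × 10^-4 × 1.8 × 10^7) = 7.342 m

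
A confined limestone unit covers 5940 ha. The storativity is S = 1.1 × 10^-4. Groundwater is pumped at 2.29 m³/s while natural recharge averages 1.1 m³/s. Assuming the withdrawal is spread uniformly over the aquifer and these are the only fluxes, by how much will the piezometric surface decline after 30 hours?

A = 5940 ha = 5.94 × 10^7 m²
Net abstraction = 2.29 − 1.1 = 1.19 m³/s
Q_net = 1.19 m³/s = 1.028 × 10^5 m³/d
t = 30 hours = 1.25 d
ΔV = Q × t = 1.028 × 10^5 m³/d × 1.25 d = 1.285 × 10^5 m³
Δh = ΔV / (S × A) = 1.285 × 10^5 / (1.1 × 10^-4 × 5.94 × 10^7) = 19.67 m

Δh ≈ 19.7 m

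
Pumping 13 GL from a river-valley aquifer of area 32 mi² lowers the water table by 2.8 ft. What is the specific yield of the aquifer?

A = 32 mi² = 8.288 × 10^7 m²
Δh = 2.8 ft = 0.8534 m
ΔV = 13 GL = 1.3 × 10^7 m³
Sy = ΔV / (A × Δh) = 1.3 × 10^7 m³ / (8.288 × 10^7 m² × 0.8534 m) = 0.1838

Sy ≈ 0.18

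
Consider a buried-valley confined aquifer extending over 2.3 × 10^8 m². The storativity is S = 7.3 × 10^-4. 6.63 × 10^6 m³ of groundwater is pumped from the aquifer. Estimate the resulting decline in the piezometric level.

Δh = ΔV / (S × A) = 6.63 × 10^6 m³ / (7.3 × 10^-4 × 2.3 × 10^8 m²) = 39.49 m

Δh ≈ 39.5 m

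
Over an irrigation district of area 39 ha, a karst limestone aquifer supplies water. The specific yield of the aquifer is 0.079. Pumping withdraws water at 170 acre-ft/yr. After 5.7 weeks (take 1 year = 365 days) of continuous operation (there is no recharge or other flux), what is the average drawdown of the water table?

Δh ≈ 0.744 m

A = 39 ha = 3.9 × 10^5 m²
Q = 170 acre-ft/yr = 574.5 m³/d
t = 5.7 weeks = 39.9 d
ΔV = Q × t = 574.5 m³/d × 39.9 d = 22920 m³
Δh = ΔV / (Sy × A) = 22920 / (0.079 × 3.9 × 10^5) = 0.744 m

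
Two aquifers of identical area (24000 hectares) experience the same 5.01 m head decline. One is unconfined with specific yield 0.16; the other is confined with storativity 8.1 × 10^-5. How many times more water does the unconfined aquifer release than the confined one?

ΔV_u / ΔV_c ≈ 1980

A = 24000 hectares = 2.4 × 10^8 m²
Unconfined: ΔV_u = Sy × A × Δh = 0.16 × 2.4 × 10^8 × 5.01 = 1.924 × 10^8 m³
Confined: ΔV_c = S × A × Δh = 8.1 × 10^-5 × 2.4 × 10^8 × 5.01 = 97390 m³
Ratio = ΔV_u / ΔV_c = Sy / S = 0.16 / 8.1 × 10^-5 = 1975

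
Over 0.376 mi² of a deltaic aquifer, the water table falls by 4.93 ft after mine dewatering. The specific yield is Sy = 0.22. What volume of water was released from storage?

ΔV ≈ 3.22 × 10^5 m³

A = 0.376 mi² = 9.738 × 10^5 m²
Δh = 4.93 ft = 1.503 m
ΔV = Sy × A × Δh = 0.22 × 9.738 × 10^5 m² × 1.503 m = 3.219 × 10^5 m³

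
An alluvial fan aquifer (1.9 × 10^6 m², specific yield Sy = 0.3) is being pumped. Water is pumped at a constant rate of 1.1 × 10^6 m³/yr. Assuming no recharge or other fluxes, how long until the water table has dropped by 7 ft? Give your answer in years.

t ≈ 1.11 years

Δh = 7 ft = 2.134 m
ΔV = Sy × A × Δh = 0.3 × 1.9 × 10^6 × 2.134 = 1.216 × 10^6 m³
Q = 1.1 × 10^6 m³/yr = 3014 m³/d
t = ΔV / Q = 1.216 × 10^6 m³ / 3014 m³/d = 403.5 d
t = 403.5 d ≈ 1.106 years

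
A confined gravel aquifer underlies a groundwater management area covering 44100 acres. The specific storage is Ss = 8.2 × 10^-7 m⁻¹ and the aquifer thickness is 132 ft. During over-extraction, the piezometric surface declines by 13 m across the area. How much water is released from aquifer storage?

ΔV ≈ 76500 m³

b = 132 ft = 40.23 m
S = Ss × b = 8.2 × 10^-7 m⁻¹ × 40.23 m = 3.299 × 10^-5
A = 44100 acres = 1.785 × 10^8 m²
ΔV = S × A × Δh = 3.299 × 10^-5 × 1.785 × 10^8 m² × 13 m = 76540 m³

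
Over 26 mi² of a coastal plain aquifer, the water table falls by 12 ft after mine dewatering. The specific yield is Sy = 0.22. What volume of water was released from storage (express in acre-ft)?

A = 26 mi² = 6.734 × 10^7 m²
Δh = 12 ft = 3.658 m
ΔV = Sy × A × Δh = 0.22 × 6.734 × 10^7 m² × 3.658 m = 5.419 × 10^7 m³
ΔV = 5.419 × 10^7 m³ = 43930 acre-ft

ΔV ≈ 43900 acre-ft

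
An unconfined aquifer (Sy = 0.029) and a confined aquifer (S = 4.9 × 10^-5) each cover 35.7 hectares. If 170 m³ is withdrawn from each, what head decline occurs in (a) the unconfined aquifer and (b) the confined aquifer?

A = 35.7 hectares = 3.57 × 10^5 m²
Unconfined: Δh_u = ΔV/(Sy·A) = 170/(0.029 × 3.57 × 10^5) = 0.01642 m
Confined: Δh_c = ΔV/(S·A) = 170/(4.9 × 10^-5 × 3.57 × 10^5) = 9.718 m

Δh_u ≈ 0.0164 m; Δh_c ≈ 9.72 m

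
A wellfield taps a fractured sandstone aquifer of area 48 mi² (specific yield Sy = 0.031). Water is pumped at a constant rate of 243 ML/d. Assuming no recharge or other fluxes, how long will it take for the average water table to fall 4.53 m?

t ≈ 71.8 days

A = 48 mi² = 1.243 × 10^8 m²
ΔV = Sy × A × Δh = 0.031 × 1.243 × 10^8 × 4.53 = 1.746 × 10^7 m³
Q = 243 ML/d = 2.43 × 10^5 m³/d
t = ΔV / Q = 1.746 × 10^7 m³ / 2.43 × 10^5 m³/d = 71.84 d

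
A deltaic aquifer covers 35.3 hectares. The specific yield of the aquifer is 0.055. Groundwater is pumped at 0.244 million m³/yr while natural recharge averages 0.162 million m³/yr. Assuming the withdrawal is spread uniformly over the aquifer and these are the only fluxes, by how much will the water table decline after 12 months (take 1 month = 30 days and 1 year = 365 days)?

Δh ≈ 4.17 m

A = 35.3 hectares = 3.53 × 10^5 m²
Net abstraction = 0.244 − 0.162 = 0.082 million m³/yr
Q_net = 0.082 million m³/yr = 224.7 m³/d
t = 12 months = 360 d
ΔV = Q × t = 224.7 m³/d × 360 d = 80880 m³
Δh = ΔV / (Sy × A) = 80880 / (0.055 × 3.53 × 10^5) = 4.166 m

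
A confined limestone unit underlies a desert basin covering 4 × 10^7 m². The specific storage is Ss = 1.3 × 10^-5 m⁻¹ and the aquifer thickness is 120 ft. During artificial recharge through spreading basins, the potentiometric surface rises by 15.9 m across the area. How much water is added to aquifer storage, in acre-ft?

ΔV ≈ 245 acre-ft

b = 120 ft = 36.58 m
S = Ss × b = 1.3 × 10^-5 m⁻¹ × 36.58 m = 4.755 × 10^-4
ΔV = S × A × Δh = 4.755 × 10^-4 × 4 × 10^7 m² × 15.9 m = 3.024 × 10^5 m³
ΔV = 3.024 × 10^5 m³ = 245.2 acre-ft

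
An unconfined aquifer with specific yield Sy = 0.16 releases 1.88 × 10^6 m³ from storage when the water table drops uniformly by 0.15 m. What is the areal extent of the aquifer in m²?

A = ΔV / (Sy × Δh) = 1.88 × 10^6 / (0.16 × 0.15) = 7.833 × 10^7 m²

A ≈ 7.83 × 10^7 m²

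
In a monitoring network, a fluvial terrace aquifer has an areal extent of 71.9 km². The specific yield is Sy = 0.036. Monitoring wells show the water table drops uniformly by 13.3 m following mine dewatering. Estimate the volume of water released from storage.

A = 71.9 km² = 7.19 × 10^7 m²
ΔV = Sy × A × Δh = 0.036 × 7.19 × 10^7 m² × 13.3 m = 3.443 × 10^7 m³

ΔV ≈ 3.44 × 10^7 m³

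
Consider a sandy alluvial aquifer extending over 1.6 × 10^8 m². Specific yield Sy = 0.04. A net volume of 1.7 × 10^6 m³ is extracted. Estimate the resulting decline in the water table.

Δh ≈ 0.266 m

Δh = ΔV / (Sy × A) = 1.7 × 10^6 m³ / (0.04 × 1.6 × 10^8 m²) = 0.2656 m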